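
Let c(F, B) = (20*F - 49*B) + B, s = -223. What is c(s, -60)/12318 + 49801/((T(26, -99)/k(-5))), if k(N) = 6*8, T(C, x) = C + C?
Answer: 3680682038/80067 ≈ 45970.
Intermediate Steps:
T(C, x) = 2*C
k(N) = 48
c(F, B) = -48*B + 20*F (c(F, B) = (-49*B + 20*F) + B = -48*B + 20*F)
c(s, -60)/12318 + 49801/((T(26, -99)/k(-5))) = (-48*(-60) + 20*(-223))/12318 + 49801/(((2*26)/48)) = (2880 - 4460)*(1/12318) + 49801/((52*(1/48))) = -1580*1/12318 + 49801/(13/12) = -790/6159 + 49801*(12/13) = -790/6159 + 597612/13 = 3680682038/80067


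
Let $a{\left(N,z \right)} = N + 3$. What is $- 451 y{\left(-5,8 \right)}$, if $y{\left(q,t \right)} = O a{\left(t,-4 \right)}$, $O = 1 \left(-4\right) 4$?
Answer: $79376$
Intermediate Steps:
$a{\left(N,z \right)} = 3 + N$
$O = -16$ ($O = \left(-4\right) 4 = -16$)
$y{\left(q,t \right)} = -48 - 16 t$ ($y{\left(q,t \right)} = - 16 \left(3 + t\right) = -48 - 16 t$)
$- 451 y{\left(-5,8 \right)} = - 451 \left(-48 - 128\right) = \left(-451\right) \left(-176\right) = 79376$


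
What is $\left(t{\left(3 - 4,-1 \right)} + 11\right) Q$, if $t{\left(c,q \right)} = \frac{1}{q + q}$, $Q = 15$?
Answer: $\frac{315}{2} \approx 157.5$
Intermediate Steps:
$t{\left(c,q \right)} = \frac{1}{2 q}$
$\left(t{\left(3 - 4,-1 \right)} + 11\right) Q = \left(\frac{1}{2 \left(-1\right)} + 11\right) 15 = \left(\frac{1}{2} \left(-1\right) + 11\right) 15 = \left(- \frac{1}{2} + 11\right) 15 = \frac{21}{2} \cdot 15 = \frac{315}{2}$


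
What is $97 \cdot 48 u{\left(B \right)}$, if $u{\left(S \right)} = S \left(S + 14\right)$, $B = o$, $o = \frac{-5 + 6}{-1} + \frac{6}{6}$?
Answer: $0$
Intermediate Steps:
$o = 0$ ($o = 1 \left(-1\right) + 6 \cdot \frac{1}{6} = -1 + 1 = 0$)
$B = 0$
$u{\left(S \right)} = S \left(14 + S\right)$
$97 \cdot 48 u{\left(B \right)} = 97 \cdot 48 \cdot 0 \left(14 + 0\right) = 4656 \cdot 0 \cdot 14 = 4656 \cdot 0 = 0$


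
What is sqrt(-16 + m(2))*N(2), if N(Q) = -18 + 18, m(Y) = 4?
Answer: 0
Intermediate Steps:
N(Q) = 0
sqrt(-16 + m(2))*N(2) = sqrt(-16 + 4)*0 = sqrt(-12)*0 = (2*I*sqrt(3))*0 = 0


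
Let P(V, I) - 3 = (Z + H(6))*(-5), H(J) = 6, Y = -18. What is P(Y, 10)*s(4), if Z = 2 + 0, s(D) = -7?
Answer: 259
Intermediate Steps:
Z = 2
P(V, I) = -37 (P(V, I) = 3 + (2 + 6)*(-5) = 3 + 8*(-5) = 3 - 40 = -37)
P(Y, 10)*s(4) = -37*(-7) = 259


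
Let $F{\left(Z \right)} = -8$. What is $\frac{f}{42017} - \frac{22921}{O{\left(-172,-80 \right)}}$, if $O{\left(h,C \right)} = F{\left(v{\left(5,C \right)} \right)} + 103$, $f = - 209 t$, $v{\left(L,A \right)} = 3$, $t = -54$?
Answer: $- \frac{961999487}{3991615} \approx -241.01$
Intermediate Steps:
$f = 11286$ ($f = \left(-209\right) \left(-54\right) = 11286$)
$O{\left(h,C \right)} = 95$ ($O{\left(h,C \right)} = -8 + 103 = 95$)
$\frac{f}{42017} - \frac{22921}{O{\left(-172,-80 \right)}} = \frac{11286}{42017} - \frac{22921}{95} = - \frac{961999487}{3991615}$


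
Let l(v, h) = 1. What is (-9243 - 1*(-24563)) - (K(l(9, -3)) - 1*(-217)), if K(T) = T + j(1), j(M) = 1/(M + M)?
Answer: 30203/2 ≈ 15102.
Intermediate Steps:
j(M) = 1/(2*M)
K(T) = ½ + T (K(T) = T + (½)/1 = T + (½)*1 = T + ½ = ½ + T)
(-9243 - 1*(-24563)) - (K(l(9, -3)) - 1*(-217)) = (-9243 - 1*(-24563)) - ((½ + 1) - 1*(-217)) = (-9243 + 24563) - (3/2 + 217) = 15320 - 1*437/2 = 15320 - 437/2 = 30203/2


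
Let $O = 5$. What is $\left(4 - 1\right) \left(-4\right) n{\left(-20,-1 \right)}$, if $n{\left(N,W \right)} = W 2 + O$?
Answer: $-36$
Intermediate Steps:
$n{\left(N,W \right)} = 5 + 2 W$ ($n{\left(N,W \right)} = W 2 + 5 = 2 W + 5 = 5 + 2 W$)
$\left(4 - 1\right) \left(-4\right) n{\left(-20,-1 \right)} = \left(4 - 1\right) \left(-4\right) \left(5 + 2 \left(-1\right)\right) = 3 \left(-4\right) \left(5 - 2\right) = \left(-12\right) 3 = -36$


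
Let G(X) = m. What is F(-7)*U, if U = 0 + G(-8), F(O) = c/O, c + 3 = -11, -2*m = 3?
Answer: -3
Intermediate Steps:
m = -3/2 (m = -1/2*3 = -3/2 ≈ -1.5000)
c = -14 (c = -3 - 11 = -14)
G(X) = -3/2
F(O) = -14/O
U = -3/2 (U = 0 - 3/2 = -3/2 ≈ -1.5000)
F(-7)*U = -14/(-7)*(-3/2) = -14*(-1/7)*(-3/2) = 2*(-3/2) = -3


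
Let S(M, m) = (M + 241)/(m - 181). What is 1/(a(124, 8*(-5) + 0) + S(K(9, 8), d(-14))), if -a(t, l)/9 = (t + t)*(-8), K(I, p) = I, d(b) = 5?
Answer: 88/1571203 ≈ 5.6008e-5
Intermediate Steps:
S(M, m) = (241 + M)/(-181 + m)
a(t, l) = 144*t (a(t, l) = -9*(t + t)*(-8) = -9*2*t*(-8) = -(-144)*t = 144*t)
1/(a(124, 8*(-5) + 0) + S(K(9, 8), d(-14))) = 1/(144*124 + (241 + 9)/(-181 + 5)) = 1/(17856 + 250/(-176)) = 1/(17856 - 1/176*250) = 1/(17856 - 125/88) = 1/(1571203/88) = 88/1571203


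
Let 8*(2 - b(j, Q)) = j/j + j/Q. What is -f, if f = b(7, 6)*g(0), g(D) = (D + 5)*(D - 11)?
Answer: 4565/48 ≈ 95.104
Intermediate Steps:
g(D) = (-11 + D)*(5 + D) (g(D) = (5 + D)*(-11 + D) = (-11 + D)*(5 + D))
b(j, Q) = 15/8 - j/(8*Q) (b(j, Q) = 2 - (j/j + j/Q)/8 = 2 - (1 + j/Q)/8 = 2 + (-1/8 - j/(8*Q)) = 15/8 - j/(8*Q))
f = -4565/48 (f = ((1/8)*(-1*7 + 15*6)/6)*(-55 + 0**2 - 6*0) = ((1/8)*(1/6)*(-7 + 90))*(-55 + 0 + 0) = ((1/8)*(1/6)*83)*(-55) = (83/48)*(-55) = -4565/48 ≈ -95.104)
-f = -1*(-4565/48) = 4565/48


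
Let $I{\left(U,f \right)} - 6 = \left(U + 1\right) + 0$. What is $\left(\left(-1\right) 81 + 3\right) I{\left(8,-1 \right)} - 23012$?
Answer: $-24182$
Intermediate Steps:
$I{\left(U,f \right)} = 7 + U$ ($I{\left(U,f \right)} = 6 + \left(\left(U + 1\right) + 0\right) = 6 + \left(\left(1 + U\right) + 0\right) = 6 + \left(1 + U\right) = 7 + U$)
$\left(\left(-1\right) 81 + 3\right) I{\left(8,-1 \right)} - 23012 = \left(\left(-1\right) 81 + 3\right) \left(7 + 8\right) - 23012 = \left(-81 + 3\right) 15 - 23012 = \left(-78\right) 15 - 23012 = -1170 - 23012 = -24182$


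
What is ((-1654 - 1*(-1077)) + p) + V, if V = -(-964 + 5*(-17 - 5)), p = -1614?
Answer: -1117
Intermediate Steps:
V = 1074 (V = -(-964 + 5*(-22)) = -(-964 - 110) = -1*(-1074) = 1074)
((-1654 - 1*(-1077)) + p) + V = ((-1654 - 1*(-1077)) - 1614) + 1074 = ((-1654 + 1077) - 1614) + 1074 = (-577 - 1614) + 1074 = -2191 + 1074 = -1117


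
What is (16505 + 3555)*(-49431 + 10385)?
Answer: -783262760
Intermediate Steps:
(16505 + 3555)*(-49431 + 10385) = 20060*(-39046) = -783262760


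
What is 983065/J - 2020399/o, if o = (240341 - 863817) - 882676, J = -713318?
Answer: -19729170999/537182666168 ≈ -0.036727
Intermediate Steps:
o = -1506152 (o = -623476 - 882676 = -1506152)
983065/J - 2020399/o = 983065/(-713318) - 2020399/(-1506152) = 983065*(-1/713318) - 2020399*(-1/1506152) = -983065/713318 + 2020399/1506152 = -19729170999/537182666168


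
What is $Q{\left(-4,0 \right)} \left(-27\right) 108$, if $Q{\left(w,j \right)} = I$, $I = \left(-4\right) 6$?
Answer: $69984$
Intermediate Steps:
$I = -24$
$Q{\left(w,j \right)} = -24$
$Q{\left(-4,0 \right)} \left(-27\right) 108 = \left(-24\right) \left(-27\right) 108 = 648 \cdot 108 = 69984$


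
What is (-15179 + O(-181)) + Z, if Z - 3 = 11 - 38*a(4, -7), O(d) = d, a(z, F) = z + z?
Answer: -15650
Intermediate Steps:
a(z, F) = 2*z
Z = -290 (Z = 3 + (11 - 76*4) = 3 + (11 - 38*8) = 3 + (11 - 304) = 3 - 293 = -290)
(-15179 + O(-181)) + Z = (-15179 - 181) - 290 = -15360 - 290 = -15650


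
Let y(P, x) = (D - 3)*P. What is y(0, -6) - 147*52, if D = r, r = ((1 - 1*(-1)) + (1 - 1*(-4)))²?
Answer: -7644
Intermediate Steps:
r = 49 (r = ((1 + 1) + (1 + 4))² = (2 + 5)² = 7² = 49)
D = 49
y(P, x) = 46*P (y(P, x) = (49 - 3)*P = 46*P)
y(0, -6) - 147*52 = 46*0 - 147*52 = 0 - 7644 = -7644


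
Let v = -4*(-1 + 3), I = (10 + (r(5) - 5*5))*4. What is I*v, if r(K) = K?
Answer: 320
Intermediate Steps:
I = -40 (I = (10 + (5 - 5*5))*4 = (10 + (5 - 25))*4 = (10 - 20)*4 = -10*4 = -40)
v = -8 (v = -4*2 = -8)
I*v = -40*(-8) = 320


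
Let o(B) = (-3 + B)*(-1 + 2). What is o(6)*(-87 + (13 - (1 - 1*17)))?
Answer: -174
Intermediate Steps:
o(B) = -3 + B (o(B) = (-3 + B)*1 = -3 + B)
o(6)*(-87 + (13 - (1 - 1*17))) = (-3 + 6)*(-87 + (13 - (1 - 1*17))) = 3*(-87 + (13 - (1 - 17))) = 3*(-87 + (13 - 1*(-16))) = 3*(-87 + (13 + 16)) = 3*(-87 + 29) = 3*(-58) = -174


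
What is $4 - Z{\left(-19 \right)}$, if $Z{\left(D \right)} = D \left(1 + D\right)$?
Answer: $-338$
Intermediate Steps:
$4 - Z{\left(-19 \right)} = 4 - - 19 \left(1 - 19\right) = 4 - \left(-19\right) \left(-18\right) = 4 - 342 = -338$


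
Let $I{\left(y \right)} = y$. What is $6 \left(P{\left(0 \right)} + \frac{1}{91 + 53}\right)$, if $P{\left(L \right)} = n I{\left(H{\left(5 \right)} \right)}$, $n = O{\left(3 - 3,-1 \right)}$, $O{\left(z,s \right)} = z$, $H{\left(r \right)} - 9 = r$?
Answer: $\frac{1}{24} \approx 0.041667$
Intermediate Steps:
$H{\left(r \right)} = 9 + r$
$n = 0$ ($n = 3 - 3 = 0$)
$P{\left(L \right)} = 0$ ($P{\left(L \right)} = 0 \left(9 + 5\right) = 0 \cdot 14 = 0$)
$6 \left(P{\left(0 \right)} + \frac{1}{91 + 53}\right) = 6 \left(0 + \frac{1}{91 + 53}\right) = 6 \left(0 + \frac{1}{144}\right) = 6 \cdot \frac{1}{144} = \frac{1}{24}$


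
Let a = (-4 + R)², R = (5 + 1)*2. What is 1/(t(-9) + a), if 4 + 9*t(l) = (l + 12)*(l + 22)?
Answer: 9/611 ≈ 0.014730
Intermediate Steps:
R = 12 (R = 6*2 = 12)
t(l) = -4/9 + (12 + l)*(22 + l)/9 (t(l) = -4/9 + ((l + 12)*(l + 22))/9 = -4/9 + ((12 + l)*(22 + l))/9 = -4/9 + (12 + l)*(22 + l)/9)
a = 64 (a = (-4 + 12)² = 8² = 64)
1/(t(-9) + a) = 1/((260/9 + (⅑)*(-9)² + (34/9)*(-9)) + 64) = 1/((260/9 + (⅑)*81 - 34) + 64) = 1/((260/9 + 9 - 34) + 64) = 1/(35/9 + 64) = 1/(611/9) = 9/611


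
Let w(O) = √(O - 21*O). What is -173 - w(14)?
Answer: -173 - 2*I*√70 ≈ -173.0 - 16.733*I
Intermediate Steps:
w(O) = 2*√5*√(-O) (w(O) = √(-20*O) = 2*√5*√(-O))
-173 - w(14) = -173 - 2*√5*√(-1*14) = -173 - 2*√5*√(-14) = -173 - 2*√5*I*√14 = -173 - 2*I*√70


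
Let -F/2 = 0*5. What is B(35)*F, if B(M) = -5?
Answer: 0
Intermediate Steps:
F = 0 (F = -0*5 = -2*0 = 0)
B(35)*F = -5*0 = 0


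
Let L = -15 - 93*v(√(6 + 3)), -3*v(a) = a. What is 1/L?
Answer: 1/78 ≈ 0.012821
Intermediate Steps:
v(a) = -a/3
L = 78 (L = -15 - (-31)*√(6 + 3) = -15 - (-31)*√9 = -15 - (-31)*3 = -15 - 93*(-1) = -15 + 93 = 78)
1/L = 1/78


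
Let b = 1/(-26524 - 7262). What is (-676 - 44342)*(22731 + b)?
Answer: -1920741902065/1877 ≈ -1.0233e+9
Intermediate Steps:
b = -1/33786 (b = 1/(-33786) = -1/33786 ≈ -2.9598e-5)
(-676 - 44342)*(22731 + b) = (-676 - 44342)*(22731 - 1/33786) = -45018*767989565/33786 = -1920741902065/1877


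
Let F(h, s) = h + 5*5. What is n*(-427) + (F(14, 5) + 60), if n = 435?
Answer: -185646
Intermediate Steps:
F(h, s) = 25 + h (F(h, s) = h + 25 = 25 + h)
n*(-427) + (F(14, 5) + 60) = 435*(-427) + ((25 + 14) + 60) = -185745 + (39 + 60) = -185745 + 99 = -185646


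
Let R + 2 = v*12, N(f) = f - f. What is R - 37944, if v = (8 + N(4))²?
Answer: -37178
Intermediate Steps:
N(f) = 0
v = 64 (v = (8 + 0)² = 8² = 64)
R = 766 (R = -2 + 64*12 = -2 + 768 = 766)
R - 37944 = 766 - 37944 = -37178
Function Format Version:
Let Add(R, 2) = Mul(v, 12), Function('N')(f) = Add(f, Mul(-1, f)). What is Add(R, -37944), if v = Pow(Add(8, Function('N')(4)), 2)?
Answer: -37178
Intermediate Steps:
Function('N')(f) = 0
v = 64 (v = Pow(Add(8, 0), 2) = Pow(8, 2) = 64)
R = 766 (R = Add(-2, Mul(64, 12)) = Add(-2, 768) = 766)
Add(R, -37944) = Add(766, -37944) = -37178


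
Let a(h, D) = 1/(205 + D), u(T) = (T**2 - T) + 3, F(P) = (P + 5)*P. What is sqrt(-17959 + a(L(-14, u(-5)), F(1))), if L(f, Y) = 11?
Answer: 2*I*sqrt(199888107)/211 ≈ 134.01*I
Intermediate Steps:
F(P) = P*(5 + P) (F(P) = (5 + P)*P = P*(5 + P))
u(T) = 3 + T**2 - T
sqrt(-17959 + a(L(-14, u(-5)), F(1))) = sqrt(-17959 + 1/(205 + 1*(5 + 1))) = sqrt(-17959 + 1/(205 + 1*6)) = sqrt(-17959 + 1/(205 + 6)) = sqrt(-17959 + 1/211) = sqrt(-3789348/211) = 2*I*sqrt(199888107)/211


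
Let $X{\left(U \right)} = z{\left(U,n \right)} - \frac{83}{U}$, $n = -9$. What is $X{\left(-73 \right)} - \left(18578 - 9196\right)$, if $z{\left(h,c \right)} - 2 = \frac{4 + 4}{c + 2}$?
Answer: $- \frac{4793183}{511} \approx -9380.0$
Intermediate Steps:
$z{\left(h,c \right)} = 2 + \frac{8}{2 + c}$ ($z{\left(h,c \right)} = 2 + \frac{4 + 4}{c + 2} = 2 + \frac{8}{2 + c}$)
$X{\left(U \right)} = \frac{6}{7} - \frac{83}{U}$ ($X{\left(U \right)} = \frac{2 \left(6 - 9\right)}{2 - 9} - \frac{83}{U} = 2 \frac{1}{-7} \left(-3\right) - \frac{83}{U} = 2 \left(- \frac{1}{7}\right) \left(-3\right) - \frac{83}{U} = \frac{6}{7} - \frac{83}{U}$)
$X{\left(-73 \right)} - \left(18578 - 9196\right) = \left(\frac{6}{7} - \frac{83}{-73}\right) - \left(18578 - 9196\right) = \left(\frac{6}{7} - - \frac{83}{73}\right) - 9382 = \left(\frac{6}{7} + \frac{83}{73}\right) - 9382 = \frac{1019}{511} - 9382 = - \frac{4793183}{511}$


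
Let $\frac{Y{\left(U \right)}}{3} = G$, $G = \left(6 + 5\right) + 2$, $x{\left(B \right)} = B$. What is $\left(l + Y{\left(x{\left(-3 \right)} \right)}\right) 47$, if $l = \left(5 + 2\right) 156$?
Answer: $53157$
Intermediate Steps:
$l = 1092$ ($l = 7 \cdot 156 = 1092$)
$G = 13$ ($G = 11 + 2 = 13$)
$Y{\left(U \right)} = 39$ ($Y{\left(U \right)} = 3 \cdot 13 = 39$)
$\left(l + Y{\left(x{\left(-3 \right)} \right)}\right) 47 = \left(1092 + 39\right) 47 = 1131 \cdot 47 = 53157$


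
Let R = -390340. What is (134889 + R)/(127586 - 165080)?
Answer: 255451/37494 ≈ 6.8131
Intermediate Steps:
(134889 + R)/(127586 - 165080) = (134889 - 390340)/(127586 - 165080) = -255451/(-37494) = -255451*(-1/37494) = 255451/37494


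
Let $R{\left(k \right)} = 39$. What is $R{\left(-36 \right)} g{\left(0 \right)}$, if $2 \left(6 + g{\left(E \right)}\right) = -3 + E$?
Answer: $- \frac{585}{2} \approx -292.5$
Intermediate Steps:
$g{\left(E \right)} = - \frac{15}{2} + \frac{E}{2}$ ($g{\left(E \right)} = -6 + \frac{-3 + E}{2} = -6 + \left(- \frac{3}{2} + \frac{E}{2}\right) = - \frac{15}{2} + \frac{E}{2}$)
$R{\left(-36 \right)} g{\left(0 \right)} = 39 \left(- \frac{15}{2} + \frac{1}{2} \cdot 0\right) = 39 \left(- \frac{15}{2} + 0\right) = 39 \left(- \frac{15}{2}\right) = - \frac{585}{2}$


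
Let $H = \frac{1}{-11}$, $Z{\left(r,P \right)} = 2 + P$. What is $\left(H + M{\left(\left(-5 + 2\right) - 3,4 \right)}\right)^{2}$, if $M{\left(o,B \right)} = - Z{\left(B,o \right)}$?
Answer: $\frac{1849}{121} \approx 15.281$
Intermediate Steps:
$H = - \frac{1}{11} \approx -0.090909$
$M{\left(o,B \right)} = -2 - o$ ($M{\left(o,B \right)} = - (2 + o) = -2 - o$)
$\left(H + M{\left(\left(-5 + 2\right) - 3,4 \right)}\right)^{2} = \left(- \frac{1}{11} - -4\right)^{2} = \left(- \frac{1}{11} + \left(-2 + 6\right)\right)^{2} = \left(- \frac{1}{11} + 4\right)^{2} = \left(\frac{43}{11}\right)^{2} = \frac{1849}{121}$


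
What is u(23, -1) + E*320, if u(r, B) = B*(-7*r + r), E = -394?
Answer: -125942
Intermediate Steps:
u(r, B) = -6*B*r (u(r, B) = B*(-6*r) = -6*B*r)
u(23, -1) + E*320 = -6*(-1)*23 - 394*320 = 138 - 126080 = -125942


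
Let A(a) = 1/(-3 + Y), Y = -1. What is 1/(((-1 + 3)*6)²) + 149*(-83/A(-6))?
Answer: 7123393/144 ≈ 49468.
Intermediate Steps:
A(a) = -¼ (A(a) = 1/(-3 - 1) = 1/(-4) = -¼)
1/(((-1 + 3)*6)²) + 149*(-83/A(-6)) = 1/(((-1 + 3)*6)²) + 149*(-83/(-¼)) = 1/((2*6)²) + 149*(-83*(-4)) = 1/(12²) + 149*332 = 1/144 + 49468 = 7123393/144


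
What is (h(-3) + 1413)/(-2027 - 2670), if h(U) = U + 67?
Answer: -211/671 ≈ -0.31446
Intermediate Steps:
h(U) = 67 + U
(h(-3) + 1413)/(-2027 - 2670) = ((67 - 3) + 1413)/(-2027 - 2670) = (64 + 1413)/(-4697) = 1477*(-1/4697) = -211/671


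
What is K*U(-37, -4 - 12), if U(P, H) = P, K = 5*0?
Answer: 0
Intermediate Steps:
K = 0
K*U(-37, -4 - 12) = 0*(-37) = 0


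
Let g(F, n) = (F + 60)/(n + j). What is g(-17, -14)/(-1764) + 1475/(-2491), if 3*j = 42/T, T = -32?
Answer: -149831273/253760661 ≈ -0.59044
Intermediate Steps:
j = -7/16 (j = (42/(-32))/3 = (42*(-1/32))/3 = (⅓)*(-21/16) = -7/16 ≈ -0.43750)
g(F, n) = (60 + F)/(-7/16 + n) (g(F, n) = (F + 60)/(n - 7/16) = (60 + F)/(-7/16 + n))
g(-17, -14)/(-1764) + 1475/(-2491) = (16*(60 - 17)/(-7 + 16*(-14)))/(-1764) + 1475/(-2491) = (16*43/(-7 - 224))*(-1/1764) + 1475*(-1/2491) = (16*43/(-231))*(-1/1764) - 1475/2491 = (16*(-1/231)*43)*(-1/1764) - 1475/2491 = -688/231*(-1/1764) - 1475/2491 = 172/101871 - 1475/2491 = -149831273/253760661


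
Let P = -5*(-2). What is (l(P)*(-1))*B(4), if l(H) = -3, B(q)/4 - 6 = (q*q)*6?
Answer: 1224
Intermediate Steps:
B(q) = 24 + 24*q² (B(q) = 24 + 4*((q*q)*6) = 24 + 4*(q²*6) = 24 + 4*(6*q²) = 24 + 24*q²)
P = 10
(l(P)*(-1))*B(4) = (-3*(-1))*(24 + 24*4²) = 3*(24 + 24*16) = 3*(24 + 384) = 3*408 = 1224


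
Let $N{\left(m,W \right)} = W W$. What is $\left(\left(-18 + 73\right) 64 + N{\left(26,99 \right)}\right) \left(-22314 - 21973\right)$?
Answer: $-589947127$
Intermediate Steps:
$N{\left(m,W \right)} = W^{2}$
$\left(\left(-18 + 73\right) 64 + N{\left(26,99 \right)}\right) \left(-22314 - 21973\right) = \left(\left(-18 + 73\right) 64 + 99^{2}\right) \left(-22314 - 21973\right) = \left(55 \cdot 64 + 9801\right) \left(-44287\right) = \left(3520 + 9801\right) \left(-44287\right) = 13321 \left(-44287\right) = -589947127$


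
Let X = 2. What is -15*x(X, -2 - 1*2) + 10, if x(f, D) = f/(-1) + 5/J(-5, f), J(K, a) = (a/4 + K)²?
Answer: 980/27 ≈ 36.296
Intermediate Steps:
J(K, a) = (K + a/4)² (J(K, a) = (a*(¼) + K)² = (a/4 + K)² = (K + a/4)²)
x(f, D) = -f + 80/(-20 + f)² (x(f, D) = f/(-1) + 5/(((f + 4*(-5))²/16)) = f*(-1) + 5/(((f - 20)²/16)) = -f + 5/(((-20 + f)²/16)) = -f + 5*(16/(-20 + f)²) = -f + 80/(-20 + f)²)
-15*x(X, -2 - 1*2) + 10 = -15*(-1*2 + 80/(-20 + 2)²) + 10 = -15*(-2 + 80/(-18)²) + 10 = -15*(-2 + 80*(1/324)) + 10 = -15*(-2 + 20/81) + 10 = -15*(-142/81) + 10 = 710/27 + 10 = 980/27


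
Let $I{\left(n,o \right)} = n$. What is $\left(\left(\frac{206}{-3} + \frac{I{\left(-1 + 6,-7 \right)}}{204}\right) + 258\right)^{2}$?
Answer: $\frac{1492199641}{41616} \approx 35856.0$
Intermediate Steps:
$\left(\left(\frac{206}{-3} + \frac{I{\left(-1 + 6,-7 \right)}}{204}\right) + 258\right)^{2} = \left(\left(\frac{206}{-3} + \frac{-1 + 6}{204}\right) + 258\right)^{2} = \left(\left(206 \left(- \frac{1}{3}\right) + 5 \cdot \frac{1}{204}\right) + 258\right)^{2} = \left(\left(- \frac{206}{3} + \frac{5}{204}\right) + 258\right)^{2} = \left(- \frac{14003}{204} + 258\right)^{2} = \left(\frac{38629}{204}\right)^{2} = \frac{1492199641}{41616}$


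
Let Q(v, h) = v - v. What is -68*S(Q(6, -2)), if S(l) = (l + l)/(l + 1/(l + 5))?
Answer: 0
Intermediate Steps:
Q(v, h) = 0
S(l) = 2*l/(l + 1/(5 + l)) (S(l) = (2*l)/(l + 1/(5 + l)) = 2*l/(l + 1/(5 + l)))
-68*S(Q(6, -2)) = -136*0*(5 + 0)/(1 + 0² + 5*0) = -136*0*5/(1 + 0 + 0) = -136*0*5/1 = -136*0*5 = -68*0 = 0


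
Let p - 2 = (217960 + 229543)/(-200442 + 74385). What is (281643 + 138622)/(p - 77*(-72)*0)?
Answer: -52977345105/195389 ≈ -2.7114e+5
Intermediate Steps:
p = -195389/126057 (p = 2 + (217960 + 229543)/(-200442 + 74385) = 2 + 447503/(-126057) = 2 + 447503*(-1/126057) = 2 - 447503/126057 = -195389/126057 ≈ -1.5500)
(281643 + 138622)/(p - 77*(-72)*0) = (281643 + 138622)/(-195389/126057 - 77*(-72)*0) = 420265/(-195389/126057 + 5544*0) = 420265/(-195389/126057 + 0) = 420265/(-195389/126057) = 420265*(-126057/195389) = -52977345105/195389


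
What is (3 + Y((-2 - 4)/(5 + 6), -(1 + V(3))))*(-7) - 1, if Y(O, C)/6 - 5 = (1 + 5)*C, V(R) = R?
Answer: 776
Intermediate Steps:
Y(O, C) = 30 + 36*C (Y(O, C) = 30 + 6*((1 + 5)*C) = 30 + 6*(6*C) = 30 + 36*C)
(3 + Y((-2 - 4)/(5 + 6), -(1 + V(3))))*(-7) - 1 = (3 + (30 + 36*(-(1 + 3))))*(-7) - 1 = (3 + (30 + 36*(-1*4)))*(-7) - 1 = (3 + (30 + 36*(-4)))*(-7) - 1 = (3 + (30 - 144))*(-7) - 1 = (3 - 114)*(-7) - 1 = -111*(-7) - 1 = 777 - 1 = 776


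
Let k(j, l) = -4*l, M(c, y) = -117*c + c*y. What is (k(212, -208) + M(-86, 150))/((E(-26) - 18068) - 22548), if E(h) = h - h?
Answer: 1003/20308 ≈ 0.049389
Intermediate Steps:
E(h) = 0
(k(212, -208) + M(-86, 150))/((E(-26) - 18068) - 22548) = (-4*(-208) - 86*(-117 + 150))/((0 - 18068) - 22548) = (832 - 86*33)/(-18068 - 22548) = (832 - 2838)/(-40616) = -2006*(-1/40616) = 1003/20308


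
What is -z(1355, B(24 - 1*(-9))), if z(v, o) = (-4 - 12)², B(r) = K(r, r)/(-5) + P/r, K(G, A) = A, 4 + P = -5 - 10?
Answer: -256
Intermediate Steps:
P = -19 (P = -4 + (-5 - 10) = -4 - 15 = -19)
B(r) = -19/r - r/5 (B(r) = r/(-5) - 19/r = r*(-⅕) - 19/r = -r/5 - 19/r = -19/r - r/5)
z(v, o) = 256 (z(v, o) = (-16)² = 256)
-z(1355, B(24 - 1*(-9))) = -1*256 = -256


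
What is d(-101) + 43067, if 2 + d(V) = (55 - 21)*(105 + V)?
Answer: 43201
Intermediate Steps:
d(V) = 3568 + 34*V (d(V) = -2 + (55 - 21)*(105 + V) = -2 + 34*(105 + V) = -2 + (3570 + 34*V) = 3568 + 34*V)
d(-101) + 43067 = (3568 + 34*(-101)) + 43067 = (3568 - 3434) + 43067 = 134 + 43067 = 43201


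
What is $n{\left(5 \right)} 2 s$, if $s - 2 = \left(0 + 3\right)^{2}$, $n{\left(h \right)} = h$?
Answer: $110$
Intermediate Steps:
$s = 11$ ($s = 2 + \left(0 + 3\right)^{2} = 2 + 3^{2} = 2 + 9 = 11$)
$n{\left(5 \right)} 2 s = 5 \cdot 2 \cdot 11 = 10 \cdot 11 = 110$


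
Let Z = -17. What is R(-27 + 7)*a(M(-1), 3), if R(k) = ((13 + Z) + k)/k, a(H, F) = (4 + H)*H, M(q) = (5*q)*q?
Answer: 54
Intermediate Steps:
M(q) = 5*q²
a(H, F) = H*(4 + H)
R(k) = (-4 + k)/k (R(k) = ((13 - 17) + k)/k = (-4 + k)/k)
R(-27 + 7)*a(M(-1), 3) = ((-4 + (-27 + 7))/(-27 + 7))*((5*(-1)²)*(4 + 5*(-1)²)) = ((-4 - 20)/(-20))*((5*1)*(4 + 5*1)) = (-1/20*(-24))*(5*(4 + 5)) = 6*(5*9)/5 = (6/5)*45 = 54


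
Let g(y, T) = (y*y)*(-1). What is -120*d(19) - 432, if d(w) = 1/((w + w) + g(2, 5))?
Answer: -7404/17 ≈ -435.53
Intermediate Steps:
g(y, T) = -y² (g(y, T) = y²*(-1) = -y²)
d(w) = 1/(-4 + 2*w) (d(w) = 1/((w + w) - 1*2²) = 1/(2*w - 1*4) = 1/(2*w - 4) = 1/(-4 + 2*w))
-120*d(19) - 432 = -60/(-2 + 19) - 432 = -60/17 - 432 = -7404/17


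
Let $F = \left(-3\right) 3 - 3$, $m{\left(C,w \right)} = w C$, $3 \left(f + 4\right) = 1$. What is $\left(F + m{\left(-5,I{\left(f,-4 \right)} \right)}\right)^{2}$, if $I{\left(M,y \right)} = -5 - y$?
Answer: $49$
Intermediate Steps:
$f = - \frac{11}{3}$ ($f = -4 + \frac{1}{3} \cdot 1 = -4 + \frac{1}{3} = - \frac{11}{3} \approx -3.6667$)
$m{\left(C,w \right)} = C w$
$F = -12$ ($F = -9 - 3 = -12$)
$\left(F + m{\left(-5,I{\left(f,-4 \right)} \right)}\right)^{2} = \left(-12 - 5 \left(-5 - -4\right)\right)^{2} = \left(-12 - 5 \left(-5 + 4\right)\right)^{2} = \left(-12 - -5\right)^{2} = \left(-12 + 5\right)^{2} = \left(-7\right)^{2} = 49$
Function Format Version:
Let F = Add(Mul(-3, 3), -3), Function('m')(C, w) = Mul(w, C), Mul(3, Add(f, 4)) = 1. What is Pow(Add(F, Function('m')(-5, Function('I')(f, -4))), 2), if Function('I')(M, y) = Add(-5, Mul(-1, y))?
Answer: 49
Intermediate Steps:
f = Rational(-11, 3) (f = Add(-4, Mul(Rational(1, 3), 1)) = Add(-4, Rational(1, 3)) = Rational(-11, 3) ≈ -3.6667)
Function('m')(C, w) = Mul(C, w)
F = -12 (F = Add(-9, -3) = -12)
Pow(Add(F, Function('m')(-5, Function('I')(f, -4))), 2) = Pow(Add(-12, Mul(-5, Add(-5, Mul(-1, -4)))), 2) = Pow(Add(-12, Mul(-5, Add(-5, 4))), 2) = Pow(Add(-12, Mul(-5, -1)), 2) = Pow(Add(-12, 5), 2) = Pow(-7, 2) = 49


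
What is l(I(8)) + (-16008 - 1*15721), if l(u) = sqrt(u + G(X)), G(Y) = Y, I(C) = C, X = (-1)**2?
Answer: -31726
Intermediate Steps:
X = 1
l(u) = sqrt(1 + u) (l(u) = sqrt(u + 1) = sqrt(1 + u))
l(I(8)) + (-16008 - 1*15721) = sqrt(1 + 8) + (-16008 - 1*15721) = sqrt(9) + (-16008 - 15721) = 3 - 31729 = -31726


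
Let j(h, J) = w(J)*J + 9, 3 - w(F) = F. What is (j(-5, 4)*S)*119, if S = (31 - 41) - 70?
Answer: -47600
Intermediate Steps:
w(F) = 3 - F
j(h, J) = 9 + J*(3 - J) (j(h, J) = (3 - J)*J + 9 = J*(3 - J) + 9 = 9 + J*(3 - J))
S = -80 (S = -10 - 70 = -80)
(j(-5, 4)*S)*119 = ((9 - 1*4*(-3 + 4))*(-80))*119 = ((9 - 1*4*1)*(-80))*119 = ((9 - 4)*(-80))*119 = (5*(-80))*119 = -400*119 = -47600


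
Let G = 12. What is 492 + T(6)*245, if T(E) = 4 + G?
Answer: 4412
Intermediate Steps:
T(E) = 16 (T(E) = 4 + 12 = 16)
492 + T(6)*245 = 492 + 16*245 = 492 + 3920 = 4412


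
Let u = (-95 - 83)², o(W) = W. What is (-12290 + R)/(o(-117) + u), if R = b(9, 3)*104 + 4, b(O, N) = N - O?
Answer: -12910/31567 ≈ -0.40897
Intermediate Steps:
u = 31684 (u = (-178)² = 31684)
R = -620 (R = (3 - 1*9)*104 + 4 = (3 - 9)*104 + 4 = -6*104 + 4 = -624 + 4 = -620)
(-12290 + R)/(o(-117) + u) = (-12290 - 620)/(-117 + 31684) = -12910/31567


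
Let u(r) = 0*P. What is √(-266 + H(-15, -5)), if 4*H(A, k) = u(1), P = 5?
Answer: I*√266 ≈ 16.31*I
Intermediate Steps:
u(r) = 0 (u(r) = 0*5 = 0)
H(A, k) = 0 (H(A, k) = (¼)*0 = 0)
√(-266 + H(-15, -5)) = √(-266 + 0) = √(-266) = I*√266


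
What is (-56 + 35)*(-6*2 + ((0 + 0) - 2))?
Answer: 294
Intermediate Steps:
(-56 + 35)*(-6*2 + ((0 + 0) - 2)) = -21*(-12 + (0 - 2)) = -21*(-12 - 2) = -21*(-14) = 294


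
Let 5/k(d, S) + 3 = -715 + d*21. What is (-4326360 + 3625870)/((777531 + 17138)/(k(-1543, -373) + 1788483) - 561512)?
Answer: 41494467615864620/33261892479350307 ≈ 1.2475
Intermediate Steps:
k(d, S) = 5/(-718 + 21*d) (k(d, S) = 5/(-3 + (-715 + d*21)) = 5/(-3 + (-715 + 21*d)) = 5/(-718 + 21*d))
(-4326360 + 3625870)/((777531 + 17138)/(k(-1543, -373) + 1788483) - 561512) = (-4326360 + 3625870)/((777531 + 17138)/(5/(-718 + 21*(-1543)) + 1788483) - 561512) = -700490/(794669/(5/(-718 - 32403) + 1788483) - 561512) = -700490/(794669/(5/(-33121) + 1788483) - 561512) = -700490/(794669/(5*(-1/33121) + 1788483) - 561512) = -700490/(794669/(-5/33121 + 1788483) - 561512) = -700490/(794669/(59236345438/33121) - 561512) = -700490/(794669*(33121/59236345438) - 561512) = -700490/(26320231949/59236345438 - 561512) = -700490/(-33261892479350307/59236345438) = -700490*(-59236345438/33261892479350307) = 41494467615864620/33261892479350307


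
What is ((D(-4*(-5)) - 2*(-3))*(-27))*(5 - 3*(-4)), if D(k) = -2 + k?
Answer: -11016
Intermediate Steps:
((D(-4*(-5)) - 2*(-3))*(-27))*(5 - 3*(-4)) = (((-2 - 4*(-5)) - 2*(-3))*(-27))*(5 - 3*(-4)) = (((-2 + 20) + 6)*(-27))*(5 + 12) = ((18 + 6)*(-27))*17 = (24*(-27))*17 = -648*17 = -11016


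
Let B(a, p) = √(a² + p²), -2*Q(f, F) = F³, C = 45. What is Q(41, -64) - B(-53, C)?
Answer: 131072 - √4834 ≈ 1.3100e+5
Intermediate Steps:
Q(f, F) = -F³/2
Q(41, -64) - B(-53, C) = -½*(-64)³ - √((-53)² + 45²) = -½*(-262144) - √(2809 + 2025) = 131072 - √4834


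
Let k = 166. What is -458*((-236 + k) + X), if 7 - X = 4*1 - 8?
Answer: 27022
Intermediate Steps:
X = 11 (X = 7 - (4*1 - 8) = 7 - (4 - 8) = 7 - 1*(-4) = 7 + 4 = 11)
-458*((-236 + k) + X) = -458*((-236 + 166) + 11) = -458*(-70 + 11) = -458*(-59) = 27022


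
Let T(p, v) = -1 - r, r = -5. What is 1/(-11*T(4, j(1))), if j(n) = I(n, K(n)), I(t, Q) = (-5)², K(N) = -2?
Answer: -1/44 ≈ -0.022727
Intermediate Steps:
I(t, Q) = 25
j(n) = 25
T(p, v) = 4 (T(p, v) = -1 - 1*(-5) = -1 + 5 = 4)
1/(-11*T(4, j(1))) = 1/(-11*4) = 1/(-44) = -1/44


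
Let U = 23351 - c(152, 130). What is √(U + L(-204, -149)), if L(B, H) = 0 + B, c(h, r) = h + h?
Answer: √22843 ≈ 151.14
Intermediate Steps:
c(h, r) = 2*h
L(B, H) = B
U = 23047 (U = 23351 - 2*152 = 23351 - 1*304 = 23351 - 304 = 23047)
√(U + L(-204, -149)) = √(23047 - 204) = √22843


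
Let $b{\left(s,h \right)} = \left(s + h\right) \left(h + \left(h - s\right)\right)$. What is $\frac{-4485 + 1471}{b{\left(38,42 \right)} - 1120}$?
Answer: $- \frac{1507}{1280} \approx -1.1773$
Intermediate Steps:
$b{\left(s,h \right)} = \left(h + s\right) \left(- s + 2 h\right)$
$\frac{-4485 + 1471}{b{\left(38,42 \right)} - 1120} = \frac{-4485 + 1471}{\left(- 38^{2} + 2 \cdot 42^{2} + 42 \cdot 38\right) - 1120} = - \frac{3014}{\left(\left(-1\right) 1444 + 2 \cdot 1764 + 1596\right) - 1120} = - \frac{3014}{\left(-1444 + 3528 + 1596\right) - 1120} = - \frac{3014}{3680 - 1120} = - \frac{3014}{2560} = \left(-3014\right) \frac{1}{2560} = - \frac{1507}{1280}$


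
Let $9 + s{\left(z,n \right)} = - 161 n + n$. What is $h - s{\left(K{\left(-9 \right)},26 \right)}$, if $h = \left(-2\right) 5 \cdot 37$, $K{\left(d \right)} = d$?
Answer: $3799$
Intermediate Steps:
$h = -370$ ($h = \left(-10\right) 37 = -370$)
$s{\left(z,n \right)} = -9 - 160 n$ ($s{\left(z,n \right)} = -9 + \left(- 161 n + n\right) = -9 - 160 n$)
$h - s{\left(K{\left(-9 \right)},26 \right)} = -370 - \left(-9 - 4160\right) = -370 - -4169 = -370 + 4169 = 3799$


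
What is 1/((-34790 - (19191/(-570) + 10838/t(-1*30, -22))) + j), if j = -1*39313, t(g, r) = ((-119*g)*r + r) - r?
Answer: -74613/5526524741 ≈ -1.3501e-5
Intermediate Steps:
t(g, r) = -119*g*r (t(g, r) = (-119*g*r + r) - r = (r - 119*g*r) - r = -119*g*r)
j = -39313
1/((-34790 - (19191/(-570) + 10838/t(-1*30, -22))) + j) = 1/((-34790 - (19191/(-570) + 10838/((-119*(-1*30)*(-22))))) - 39313) = 1/((-34790 - (19191*(-1/570) + 10838/((-119*(-30)*(-22))))) - 39313) = 1/((-34790 - (-6397/190 + 10838/(-78540))) - 39313) = 1/((-34790 - (-6397/190 + 10838*(-1/78540))) - 39313) = 1/((-34790 - (-6397/190 - 5419/39270)) - 39313) = 1/((-34790 - 1*(-2522398/74613)) - 39313) = 1/((-34790 + 2522398/74613) - 39313) = 1/(-2593263872/74613 - 39313) = 1/(-5526524741/74613) = -74613/5526524741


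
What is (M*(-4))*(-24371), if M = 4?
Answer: 389936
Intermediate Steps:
(M*(-4))*(-24371) = (4*(-4))*(-24371) = -16*(-24371) = 389936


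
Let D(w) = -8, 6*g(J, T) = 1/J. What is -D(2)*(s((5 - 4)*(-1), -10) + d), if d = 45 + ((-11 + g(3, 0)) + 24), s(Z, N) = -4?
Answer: 3892/9 ≈ 432.44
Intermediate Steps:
g(J, T) = 1/(6*J) (g(J, T) = (1/J)/6 = 1/(6*J))
d = 1045/18 (d = 45 + ((-11 + (1/6)/3) + 24) = 45 + ((-11 + (1/6)*(1/3)) + 24) = 45 + ((-11 + 1/18) + 24) = 45 + (-197/18 + 24) = 45 + 235/18 = 1045/18 ≈ 58.056)
-D(2)*(s((5 - 4)*(-1), -10) + d) = -(-8)*(-4 + 1045/18) = -(-8)*973/18 = -1*(-3892/9) = 3892/9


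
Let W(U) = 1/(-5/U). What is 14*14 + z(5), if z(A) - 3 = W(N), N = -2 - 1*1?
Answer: 998/5 ≈ 199.60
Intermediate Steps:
N = -3 (N = -2 - 1 = -3)
W(U) = -U/5
z(A) = 18/5 (z(A) = 3 - ⅕*(-3) = 3 + ⅗ = 18/5)
14*14 + z(5) = 14*14 + 18/5 = 196 + 18/5 = 998/5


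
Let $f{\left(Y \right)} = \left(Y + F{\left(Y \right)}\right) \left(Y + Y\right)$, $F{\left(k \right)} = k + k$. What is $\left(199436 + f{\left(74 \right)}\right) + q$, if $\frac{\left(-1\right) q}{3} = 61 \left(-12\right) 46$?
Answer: $333308$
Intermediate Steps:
$F{\left(k \right)} = 2 k$
$q = 101016$ ($q = - 3 \cdot 61 \left(-12\right) 46 = - 3 \left(\left(-732\right) 46\right) = \left(-3\right) \left(-33672\right) = 101016$)
$f{\left(Y \right)} = 6 Y^{2}$ ($f{\left(Y \right)} = \left(Y + 2 Y\right) \left(Y + Y\right) = 3 Y 2 Y = 6 Y^{2}$)
$\left(199436 + f{\left(74 \right)}\right) + q = \left(199436 + 6 \cdot 74^{2}\right) + 101016 = \left(199436 + 6 \cdot 5476\right) + 101016 = \left(199436 + 32856\right) + 101016 = 232292 + 101016 = 333308$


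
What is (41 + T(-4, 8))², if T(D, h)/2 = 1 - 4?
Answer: 1225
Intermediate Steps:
T(D, h) = -6 (T(D, h) = 2*(1 - 4) = 2*(-3) = -6)
(41 + T(-4, 8))² = (41 - 6)² = 35² = 1225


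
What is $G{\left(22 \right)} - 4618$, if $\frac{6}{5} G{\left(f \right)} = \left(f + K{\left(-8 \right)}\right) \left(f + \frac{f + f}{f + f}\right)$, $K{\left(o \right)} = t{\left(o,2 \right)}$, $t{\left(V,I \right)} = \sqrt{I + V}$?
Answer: $- \frac{12589}{3} + \frac{115 i \sqrt{6}}{6} \approx -4196.3 + 46.949 i$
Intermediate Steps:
$K{\left(o \right)} = \sqrt{2 + o}$
$G{\left(f \right)} = \frac{5 \left(1 + f\right) \left(f + i \sqrt{6}\right)}{6}$ ($G{\left(f \right)} = \frac{5 \left(f + \sqrt{2 - 8}\right) \left(f + \frac{f + f}{f + f}\right)}{6} = \frac{5 \left(f + \sqrt{-6}\right) \left(f + \frac{2 f}{2 f}\right)}{6} = \frac{5 \left(f + i \sqrt{6}\right) \left(f + 2 f \frac{1}{2 f}\right)}{6} = \frac{5 \left(f + i \sqrt{6}\right) \left(f + 1\right)}{6} = \frac{5 \left(f + i \sqrt{6}\right) \left(1 + f\right)}{6} = \frac{5 \left(1 + f\right) \left(f + i \sqrt{6}\right)}{6}$)
$G{\left(22 \right)} - 4618 = \left(\frac{5}{6} \cdot 22 + \frac{5 \cdot 22^{2}}{6} + \frac{5 i \sqrt{6}}{6} + \frac{5}{6} i 22 \sqrt{6}\right) - 4618 = \left(\frac{55}{3} + \frac{5}{6} \cdot 484 + \frac{5 i \sqrt{6}}{6} + \frac{55 i \sqrt{6}}{3}\right) - 4618 = \left(\frac{55}{3} + \frac{1210}{3} + \frac{5 i \sqrt{6}}{6} + \frac{55 i \sqrt{6}}{3}\right) - 4618 = \left(\frac{1265}{3} + \frac{115 i \sqrt{6}}{6}\right) - 4618 = - \frac{12589}{3} + \frac{115 i \sqrt{6}}{6}$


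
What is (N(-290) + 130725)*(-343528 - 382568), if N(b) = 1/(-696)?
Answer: -2752648058146/29 ≈ -9.4919e+10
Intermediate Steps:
N(b) = -1/696
(N(-290) + 130725)*(-343528 - 382568) = (-1/696 + 130725)*(-343528 - 382568) = (90984599/696)*(-726096) = -2752648058146/29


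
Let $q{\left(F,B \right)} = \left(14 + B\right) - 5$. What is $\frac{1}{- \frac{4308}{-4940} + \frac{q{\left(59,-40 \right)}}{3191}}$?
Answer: $\frac{3940885}{3398422} \approx 1.1596$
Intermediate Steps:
$q{\left(F,B \right)} = 9 + B$
$\frac{1}{- \frac{4308}{-4940} + \frac{q{\left(59,-40 \right)}}{3191}} = \frac{1}{- \frac{4308}{-4940} + \frac{9 - 40}{3191}} = \frac{1}{\left(-4308\right) \left(- \frac{1}{4940}\right) - \frac{31}{3191}} = \frac{1}{\frac{1077}{1235} - \frac{31}{3191}} = \frac{1}{\frac{3398422}{3940885}} = \frac{3940885}{3398422}$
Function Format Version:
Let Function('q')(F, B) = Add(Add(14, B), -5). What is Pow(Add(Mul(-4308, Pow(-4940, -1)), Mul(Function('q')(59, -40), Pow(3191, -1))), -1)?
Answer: Rational(3940885, 3398422) ≈ 1.1596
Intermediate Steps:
Function('q')(F, B) = Add(9, B)
Pow(Add(Mul(-4308, Pow(-4940, -1)), Mul(Function('q')(59, -40), Pow(3191, -1))), -1) = Pow(Add(Mul(-4308, Pow(-4940, -1)), Mul(Add(9, -40), Pow(3191, -1))), -1) = Pow(Add(Mul(-4308, Rational(-1, 4940)), Mul(-31, Rational(1, 3191))), -1) = Pow(Add(Rational(1077, 1235), Rational(-31, 3191)), -1) = Pow(Rational(3398422, 3940885), -1) = Rational(3940885, 3398422)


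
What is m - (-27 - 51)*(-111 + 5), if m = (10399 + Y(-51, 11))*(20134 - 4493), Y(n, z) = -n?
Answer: 163440182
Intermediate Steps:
m = 163448450 (m = (10399 - 1*(-51))*(20134 - 4493) = (10399 + 51)*15641 = 10450*15641 = 163448450)
m - (-27 - 51)*(-111 + 5) = 163448450 - (-27 - 51)*(-111 + 5) = 163448450 - (-78)*(-106) = 163448450 - 1*8268 = 163448450 - 8268 = 163440182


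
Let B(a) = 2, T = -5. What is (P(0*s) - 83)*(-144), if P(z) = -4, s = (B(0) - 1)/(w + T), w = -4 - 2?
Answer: 12528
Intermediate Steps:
w = -6
s = -1/11 (s = (2 - 1)/(-6 - 5) = 1/(-11) = 1*(-1/11) = -1/11 ≈ -0.090909)
(P(0*s) - 83)*(-144) = (-4 - 83)*(-144) = -87*(-144) = 12528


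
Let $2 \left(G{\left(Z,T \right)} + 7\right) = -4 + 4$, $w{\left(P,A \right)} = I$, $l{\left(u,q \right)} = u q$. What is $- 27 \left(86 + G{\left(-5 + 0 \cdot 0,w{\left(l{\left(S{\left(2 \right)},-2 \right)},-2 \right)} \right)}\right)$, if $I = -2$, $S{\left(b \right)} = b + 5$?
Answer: $-2133$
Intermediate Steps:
$S{\left(b \right)} = 5 + b$
$l{\left(u,q \right)} = q u$
$w{\left(P,A \right)} = -2$
$G{\left(Z,T \right)} = -7$ ($G{\left(Z,T \right)} = -7 + \frac{-4 + 4}{2} = -7 + \frac{1}{2} \cdot 0 = -7 + 0 = -7$)
$- 27 \left(86 + G{\left(-5 + 0 \cdot 0,w{\left(l{\left(S{\left(2 \right)},-2 \right)},-2 \right)} \right)}\right) = - 27 \left(86 - 7\right) = \left(-27\right) 79 = -2133$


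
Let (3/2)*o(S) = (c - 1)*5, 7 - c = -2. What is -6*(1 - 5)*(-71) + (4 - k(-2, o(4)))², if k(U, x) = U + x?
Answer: -11492/9 ≈ -1276.9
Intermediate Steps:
c = 9 (c = 7 - 1*(-2) = 7 + 2 = 9)
o(S) = 80/3 (o(S) = 2*((9 - 1)*5)/3 = 2*(8*5)/3 = (⅔)*40 = 80/3)
-6*(1 - 5)*(-71) + (4 - k(-2, o(4)))² = -6*(1 - 5)*(-71) + (4 - (-2 + 80/3))² = -6*(-4)*(-71) + (4 - 1*74/3)² = 24*(-71) + (4 - 74/3)² = -1704 + (-62/3)² = -1704 + 3844/9 = -11492/9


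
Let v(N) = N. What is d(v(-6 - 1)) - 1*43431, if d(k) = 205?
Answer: -43226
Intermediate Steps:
d(v(-6 - 1)) - 1*43431 = 205 - 1*43431 = 205 - 43431 = -43226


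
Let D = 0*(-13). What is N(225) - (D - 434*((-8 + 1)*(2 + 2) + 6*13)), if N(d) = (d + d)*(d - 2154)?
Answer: -846350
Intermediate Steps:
D = 0
N(d) = 2*d*(-2154 + d) (N(d) = (2*d)*(-2154 + d) = 2*d*(-2154 + d))
N(225) - (D - 434*((-8 + 1)*(2 + 2) + 6*13)) = 2*225*(-2154 + 225) - (0 - 434*((-8 + 1)*(2 + 2) + 6*13)) = 2*225*(-1929) - (0 - 434*(-7*4 + 78)) = -868050 - (0 - 434*(-28 + 78)) = -868050 - (0 - 434*50) = -868050 - (0 - 21700) = -868050 - 1*(-21700) = -868050 + 21700 = -846350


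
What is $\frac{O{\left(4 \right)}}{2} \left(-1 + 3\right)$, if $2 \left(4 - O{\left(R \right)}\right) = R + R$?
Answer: $0$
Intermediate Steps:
$O{\left(R \right)} = 4 - R$ ($O{\left(R \right)} = 4 - \frac{R + R}{2} = 4 - \frac{2 R}{2} = 4 - R$)
$\frac{O{\left(4 \right)}}{2} \left(-1 + 3\right) = \frac{4 - 4}{2} \left(-1 + 3\right) = \left(4 - 4\right) \frac{1}{2} \cdot 2 = 0 \cdot \frac{1}{2} \cdot 2 = 0 \cdot 2 = 0$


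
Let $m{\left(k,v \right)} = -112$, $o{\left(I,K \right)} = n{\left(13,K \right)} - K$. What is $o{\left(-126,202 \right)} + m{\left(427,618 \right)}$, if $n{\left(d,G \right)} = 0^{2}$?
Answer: $-314$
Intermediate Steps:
$n{\left(d,G \right)} = 0$
$o{\left(I,K \right)} = - K$ ($o{\left(I,K \right)} = 0 - K = - K$)
$o{\left(-126,202 \right)} + m{\left(427,618 \right)} = \left(-1\right) 202 - 112 = -202 - 112 = -314$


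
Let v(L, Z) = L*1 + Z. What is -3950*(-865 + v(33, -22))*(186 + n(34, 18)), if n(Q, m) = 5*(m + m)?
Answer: 1234627800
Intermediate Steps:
v(L, Z) = L + Z
n(Q, m) = 10*m (n(Q, m) = 5*(2*m) = 10*m)
-3950*(-865 + v(33, -22))*(186 + n(34, 18)) = -3950*(-865 + (33 - 22))*(186 + 10*18) = -3950*(-865 + 11)*(186 + 180) = -(-3373300)*366 = -3950*(-312564) = 1234627800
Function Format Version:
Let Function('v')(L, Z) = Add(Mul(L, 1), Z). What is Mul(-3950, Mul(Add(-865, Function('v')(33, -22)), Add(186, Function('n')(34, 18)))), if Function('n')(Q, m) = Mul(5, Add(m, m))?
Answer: 1234627800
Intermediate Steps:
Function('v')(L, Z) = Add(L, Z)
Function('n')(Q, m) = Mul(10, m) (Function('n')(Q, m) = Mul(5, Mul(2, m)) = Mul(10, m))
Mul(-3950, Mul(Add(-865, Function('v')(33, -22)), Add(186, Function('n')(34, 18)))) = Mul(-3950, Mul(Add(-865, Add(33, -22)), Add(186, Mul(10, 18)))) = Mul(-3950, Mul(Add(-865, 11), Add(186, 180))) = Mul(-3950, Mul(-854, 366)) = Mul(-3950, -312564) = 1234627800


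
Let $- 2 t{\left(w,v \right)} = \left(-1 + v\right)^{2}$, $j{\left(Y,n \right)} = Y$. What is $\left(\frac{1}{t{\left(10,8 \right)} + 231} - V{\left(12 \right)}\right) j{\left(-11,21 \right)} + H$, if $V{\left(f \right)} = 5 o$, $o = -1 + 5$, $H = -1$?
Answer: $\frac{90425}{413} \approx 218.95$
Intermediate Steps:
$t{\left(w,v \right)} = - \frac{\left(-1 + v\right)^{2}}{2}$
$o = 4$
$V{\left(f \right)} = 20$ ($V{\left(f \right)} = 5 \cdot 4 = 20$)
$\left(\frac{1}{t{\left(10,8 \right)} + 231} - V{\left(12 \right)}\right) j{\left(-11,21 \right)} + H = \left(\frac{1}{- \frac{\left(-1 + 8\right)^{2}}{2} + 231} - 20\right) \left(-11\right) - 1 = \left(\frac{1}{- \frac{7^{2}}{2} + 231} - 20\right) \left(-11\right) - 1 = \left(\frac{1}{\left(- \frac{1}{2}\right) 49 + 231} - 20\right) \left(-11\right) - 1 = \left(\frac{1}{- \frac{49}{2} + 231} - 20\right) \left(-11\right) - 1 = \left(\frac{1}{\frac{413}{2}} - 20\right) \left(-11\right) - 1 = \left(\frac{2}{413} - 20\right) \left(-11\right) - 1 = \left(- \frac{8258}{413}\right) \left(-11\right) - 1 = \frac{90838}{413} - 1 = \frac{90425}{413}$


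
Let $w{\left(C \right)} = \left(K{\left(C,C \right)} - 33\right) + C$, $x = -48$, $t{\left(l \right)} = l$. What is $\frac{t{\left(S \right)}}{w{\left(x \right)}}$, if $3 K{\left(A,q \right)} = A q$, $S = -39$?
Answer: $- \frac{13}{229} \approx -0.056769$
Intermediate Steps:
$K{\left(A,q \right)} = \frac{A q}{3}$
$w{\left(C \right)} = -33 + C + \frac{C^{2}}{3}$ ($w{\left(C \right)} = \left(\frac{C C}{3} - 33\right) + C = \left(\frac{C^{2}}{3} - 33\right) + C = \left(-33 + \frac{C^{2}}{3}\right) + C = -33 + C + \frac{C^{2}}{3}$)
$\frac{t{\left(S \right)}}{w{\left(x \right)}} = - \frac{39}{-33 - 48 + \frac{\left(-48\right)^{2}}{3}} = - \frac{39}{-33 - 48 + \frac{1}{3} \cdot 2304} = - \frac{39}{-33 - 48 + 768} = - \frac{39}{687} = \left(-39\right) \frac{1}{687} = - \frac{13}{229}$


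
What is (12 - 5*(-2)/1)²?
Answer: 484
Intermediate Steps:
(12 - 5*(-2)/1)² = (12 + 10*1)² = (12 + 10)² = 22² = 484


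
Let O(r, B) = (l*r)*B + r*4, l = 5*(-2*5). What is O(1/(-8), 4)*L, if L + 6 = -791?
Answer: -39053/2 ≈ -19527.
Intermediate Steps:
L = -797 (L = -6 - 791 = -797)
l = -50 (l = 5*(-10) = -50)
O(r, B) = 4*r - 50*B*r (O(r, B) = (-50*r)*B + r*4 = -50*B*r + 4*r = 4*r - 50*B*r)
O(1/(-8), 4)*L = (2*(2 - 25*4)/(-8))*(-797) = (2*(-1/8)*(2 - 100))*(-797) = (2*(-1/8)*(-98))*(-797) = (49/2)*(-797) = -39053/2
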